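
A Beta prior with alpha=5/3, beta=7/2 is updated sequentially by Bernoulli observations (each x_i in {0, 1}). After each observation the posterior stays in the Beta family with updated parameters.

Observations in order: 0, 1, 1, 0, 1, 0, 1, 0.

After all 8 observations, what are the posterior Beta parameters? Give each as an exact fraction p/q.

alpha=17/3, beta=15/2

obs 1: x=0 → posterior Beta(5/3, 9/2)
obs 2: x=1 → posterior Beta(8/3, 9/2)
obs 3: x=1 → posterior Beta(11/3, 9/2)
obs 4: x=0 → posterior Beta(11/3, 11/2)
obs 5: x=1 → posterior Beta(14/3, 11/2)
obs 6: x=0 → posterior Beta(14/3, 13/2)
obs 7: x=1 → posterior Beta(17/3, 13/2)
obs 8: x=0 → posterior Beta(17/3, 15/2)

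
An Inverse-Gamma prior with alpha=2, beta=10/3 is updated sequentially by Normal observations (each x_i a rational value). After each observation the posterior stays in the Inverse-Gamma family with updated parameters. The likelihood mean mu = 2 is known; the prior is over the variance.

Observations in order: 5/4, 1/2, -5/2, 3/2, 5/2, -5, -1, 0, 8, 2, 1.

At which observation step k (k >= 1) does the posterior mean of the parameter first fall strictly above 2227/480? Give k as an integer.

obs 1: x=5/4 → posterior Inverse-Gamma(5/2, 347/96)
obs 2: x=1/2 → posterior Inverse-Gamma(3, 455/96)
obs 3: x=-5/2 → posterior Inverse-Gamma(7/2, 1427/96)
obs 4: x=3/2 → posterior Inverse-Gamma(4, 1439/96)
obs 5: x=5/2 → posterior Inverse-Gamma(9/2, 1451/96)
obs 6: x=-5 → posterior Inverse-Gamma(5, 3803/96)
obs 7: x=-1 → posterior Inverse-Gamma(11/2, 4235/96)
obs 8: x=0 → posterior Inverse-Gamma(6, 4427/96)
obs 9: x=8 → posterior Inverse-Gamma(13/2, 6155/96)
obs 10: x=2 → posterior Inverse-Gamma(7, 6155/96)
obs 11: x=1 → posterior Inverse-Gamma(15/2, 6203/96)

k = 3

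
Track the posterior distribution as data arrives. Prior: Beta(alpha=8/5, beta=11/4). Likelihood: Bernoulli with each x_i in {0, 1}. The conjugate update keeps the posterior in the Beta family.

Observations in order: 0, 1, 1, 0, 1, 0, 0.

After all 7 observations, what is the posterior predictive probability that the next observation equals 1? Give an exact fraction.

92/227

obs 1: x=0 → posterior Beta(8/5, 15/4)
obs 2: x=1 → posterior Beta(13/5, 15/4)
obs 3: x=1 → posterior Beta(18/5, 15/4)
obs 4: x=0 → posterior Beta(18/5, 19/4)
obs 5: x=1 → posterior Beta(23/5, 19/4)
obs 6: x=0 → posterior Beta(23/5, 23/4)
obs 7: x=0 → posterior Beta(23/5, 27/4)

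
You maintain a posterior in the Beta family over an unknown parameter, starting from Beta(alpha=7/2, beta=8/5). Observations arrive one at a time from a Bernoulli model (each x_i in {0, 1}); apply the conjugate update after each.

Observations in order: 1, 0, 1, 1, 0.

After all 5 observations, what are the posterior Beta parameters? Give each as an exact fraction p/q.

alpha=13/2, beta=18/5

obs 1: x=1 → posterior Beta(9/2, 8/5)
obs 2: x=0 → posterior Beta(9/2, 13/5)
obs 3: x=1 → posterior Beta(11/2, 13/5)
obs 4: x=1 → posterior Beta(13/2, 13/5)
obs 5: x=0 → posterior Beta(13/2, 18/5)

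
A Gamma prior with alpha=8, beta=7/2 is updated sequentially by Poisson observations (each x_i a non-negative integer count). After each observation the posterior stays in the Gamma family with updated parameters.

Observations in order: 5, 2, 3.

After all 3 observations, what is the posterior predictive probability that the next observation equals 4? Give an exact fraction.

239305105993765332578512/1662628365039825439453125

obs 1: x=5 → posterior Gamma(13, 9/2)
obs 2: x=2 → posterior Gamma(15, 11/2)
obs 3: x=3 → posterior Gamma(18, 13/2)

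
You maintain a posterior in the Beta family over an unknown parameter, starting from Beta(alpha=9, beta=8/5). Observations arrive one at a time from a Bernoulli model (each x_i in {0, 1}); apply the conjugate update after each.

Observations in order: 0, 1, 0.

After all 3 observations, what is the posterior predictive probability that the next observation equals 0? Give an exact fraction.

9/34

obs 1: x=0 → posterior Beta(9, 13/5)
obs 2: x=1 → posterior Beta(10, 13/5)
obs 3: x=0 → posterior Beta(10, 18/5)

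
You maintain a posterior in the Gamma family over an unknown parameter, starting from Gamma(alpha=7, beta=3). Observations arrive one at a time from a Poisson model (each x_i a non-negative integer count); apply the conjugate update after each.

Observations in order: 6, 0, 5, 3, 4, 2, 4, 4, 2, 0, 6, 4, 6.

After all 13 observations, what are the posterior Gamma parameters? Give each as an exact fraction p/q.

obs 1: x=6 → posterior Gamma(13, 4)
obs 2: x=0 → posterior Gamma(13, 5)
obs 3: x=5 → posterior Gamma(18, 6)
obs 4: x=3 → posterior Gamma(21, 7)
obs 5: x=4 → posterior Gamma(25, 8)
obs 6: x=2 → posterior Gamma(27, 9)
obs 7: x=4 → posterior Gamma(31, 10)
obs 8: x=4 → posterior Gamma(35, 11)
obs 9: x=2 → posterior Gamma(37, 12)
obs 10: x=0 → posterior Gamma(37, 13)
obs 11: x=6 → posterior Gamma(43, 14)
obs 12: x=4 → posterior Gamma(47, 15)
obs 13: x=6 → posterior Gamma(53, 16)

alpha=53, beta=16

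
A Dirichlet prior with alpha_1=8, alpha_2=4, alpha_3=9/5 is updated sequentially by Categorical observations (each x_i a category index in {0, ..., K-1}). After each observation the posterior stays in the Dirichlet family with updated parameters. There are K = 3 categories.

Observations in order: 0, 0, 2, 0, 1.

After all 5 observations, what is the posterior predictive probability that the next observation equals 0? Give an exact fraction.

obs 1: x=0 → posterior Dirichlet(9, 4, 9/5)
obs 2: x=0 → posterior Dirichlet(10, 4, 9/5)
obs 3: x=2 → posterior Dirichlet(10, 4, 14/5)
obs 4: x=0 → posterior Dirichlet(11, 4, 14/5)
obs 5: x=1 → posterior Dirichlet(11, 5, 14/5)

55/94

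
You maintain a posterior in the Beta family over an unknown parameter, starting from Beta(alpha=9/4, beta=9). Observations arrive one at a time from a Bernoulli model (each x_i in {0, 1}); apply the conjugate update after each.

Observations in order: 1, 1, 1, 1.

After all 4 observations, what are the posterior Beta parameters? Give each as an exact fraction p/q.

alpha=25/4, beta=9

obs 1: x=1 → posterior Beta(13/4, 9)
obs 2: x=1 → posterior Beta(17/4, 9)
obs 3: x=1 → posterior Beta(21/4, 9)
obs 4: x=1 → posterior Beta(25/4, 9)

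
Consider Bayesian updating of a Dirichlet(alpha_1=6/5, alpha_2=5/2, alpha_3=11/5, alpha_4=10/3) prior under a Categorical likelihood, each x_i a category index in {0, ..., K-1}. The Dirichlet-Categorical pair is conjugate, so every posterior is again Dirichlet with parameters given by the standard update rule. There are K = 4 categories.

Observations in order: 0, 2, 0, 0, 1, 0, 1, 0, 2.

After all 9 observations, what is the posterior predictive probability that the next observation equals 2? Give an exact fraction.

obs 1: x=0 → posterior Dirichlet(11/5, 5/2, 11/5, 10/3)
obs 2: x=2 → posterior Dirichlet(11/5, 5/2, 16/5, 10/3)
obs 3: x=0 → posterior Dirichlet(16/5, 5/2, 16/5, 10/3)
obs 4: x=0 → posterior Dirichlet(21/5, 5/2, 16/5, 10/3)
obs 5: x=1 → posterior Dirichlet(21/5, 7/2, 16/5, 10/3)
obs 6: x=0 → posterior Dirichlet(26/5, 7/2, 16/5, 10/3)
obs 7: x=1 → posterior Dirichlet(26/5, 9/2, 16/5, 10/3)
obs 8: x=0 → posterior Dirichlet(31/5, 9/2, 16/5, 10/3)
obs 9: x=2 → posterior Dirichlet(31/5, 9/2, 21/5, 10/3)

126/547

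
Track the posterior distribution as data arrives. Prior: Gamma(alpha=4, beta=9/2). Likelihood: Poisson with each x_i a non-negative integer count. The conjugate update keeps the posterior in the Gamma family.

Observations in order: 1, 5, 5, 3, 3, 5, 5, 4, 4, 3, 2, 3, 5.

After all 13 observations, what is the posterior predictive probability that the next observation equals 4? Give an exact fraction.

1067782280759585387869968750823663092633188101993901852893031900748610496520996093750000/6596241503091244565002040778722948415322624688690792297495302461283374735760105685751841

obs 1: x=1 → posterior Gamma(5, 11/2)
obs 2: x=5 → posterior Gamma(10, 13/2)
obs 3: x=5 → posterior Gamma(15, 15/2)
obs 4: x=3 → posterior Gamma(18, 17/2)
obs 5: x=3 → posterior Gamma(21, 19/2)
obs 6: x=5 → posterior Gamma(26, 21/2)
obs 7: x=5 → posterior Gamma(31, 23/2)
obs 8: x=4 → posterior Gamma(35, 25/2)
obs 9: x=4 → posterior Gamma(39, 27/2)
obs 10: x=3 → posterior Gamma(42, 29/2)
obs 11: x=2 → posterior Gamma(44, 31/2)
obs 12: x=3 → posterior Gamma(47, 33/2)
obs 13: x=5 → posterior Gamma(52, 35/2)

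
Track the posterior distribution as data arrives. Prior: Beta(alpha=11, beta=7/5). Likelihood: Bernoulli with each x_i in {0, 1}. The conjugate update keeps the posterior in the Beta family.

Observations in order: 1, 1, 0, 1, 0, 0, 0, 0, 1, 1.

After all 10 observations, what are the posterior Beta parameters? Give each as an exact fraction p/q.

obs 1: x=1 → posterior Beta(12, 7/5)
obs 2: x=1 → posterior Beta(13, 7/5)
obs 3: x=0 → posterior Beta(13, 12/5)
obs 4: x=1 → posterior Beta(14, 12/5)
obs 5: x=0 → posterior Beta(14, 17/5)
obs 6: x=0 → posterior Beta(14, 22/5)
obs 7: x=0 → posterior Beta(14, 27/5)
obs 8: x=0 → posterior Beta(14, 32/5)
obs 9: x=1 → posterior Beta(15, 32/5)
obs 10: x=1 → posterior Beta(16, 32/5)

alpha=16, beta=32/5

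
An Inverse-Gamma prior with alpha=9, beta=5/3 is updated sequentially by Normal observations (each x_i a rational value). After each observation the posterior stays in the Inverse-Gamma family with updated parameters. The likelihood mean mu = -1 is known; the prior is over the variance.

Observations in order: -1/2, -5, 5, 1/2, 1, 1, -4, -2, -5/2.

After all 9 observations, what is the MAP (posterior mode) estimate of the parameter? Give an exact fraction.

obs 1: x=-1/2 → posterior Inverse-Gamma(19/2, 43/24)
obs 2: x=-5 → posterior Inverse-Gamma(10, 235/24)
obs 3: x=5 → posterior Inverse-Gamma(21/2, 667/24)
obs 4: x=1/2 → posterior Inverse-Gamma(11, 347/12)
obs 5: x=1 → posterior Inverse-Gamma(23/2, 371/12)
obs 6: x=1 → posterior Inverse-Gamma(12, 395/12)
obs 7: x=-4 → posterior Inverse-Gamma(25/2, 449/12)
obs 8: x=-2 → posterior Inverse-Gamma(13, 455/12)
obs 9: x=-5/2 → posterior Inverse-Gamma(27/2, 937/24)

937/348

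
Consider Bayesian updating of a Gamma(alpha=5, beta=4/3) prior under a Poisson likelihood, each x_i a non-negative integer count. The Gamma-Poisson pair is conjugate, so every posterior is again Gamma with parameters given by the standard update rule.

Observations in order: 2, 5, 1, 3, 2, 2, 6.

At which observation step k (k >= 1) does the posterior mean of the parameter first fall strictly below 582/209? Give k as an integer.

k = 6

obs 1: x=2 → posterior Gamma(7, 7/3)
obs 2: x=5 → posterior Gamma(12, 10/3)
obs 3: x=1 → posterior Gamma(13, 13/3)
obs 4: x=3 → posterior Gamma(16, 16/3)
obs 5: x=2 → posterior Gamma(18, 19/3)
obs 6: x=2 → posterior Gamma(20, 22/3)
obs 7: x=6 → posterior Gamma(26, 25/3)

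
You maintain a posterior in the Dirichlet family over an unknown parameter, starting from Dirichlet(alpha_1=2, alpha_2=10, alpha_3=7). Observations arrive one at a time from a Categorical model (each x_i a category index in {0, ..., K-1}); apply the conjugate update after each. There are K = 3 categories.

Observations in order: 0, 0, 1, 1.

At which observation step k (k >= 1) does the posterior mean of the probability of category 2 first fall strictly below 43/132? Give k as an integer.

k = 3

obs 1: x=0 → posterior Dirichlet(3, 10, 7)
obs 2: x=0 → posterior Dirichlet(4, 10, 7)
obs 3: x=1 → posterior Dirichlet(4, 11, 7)
obs 4: x=1 → posterior Dirichlet(4, 12, 7)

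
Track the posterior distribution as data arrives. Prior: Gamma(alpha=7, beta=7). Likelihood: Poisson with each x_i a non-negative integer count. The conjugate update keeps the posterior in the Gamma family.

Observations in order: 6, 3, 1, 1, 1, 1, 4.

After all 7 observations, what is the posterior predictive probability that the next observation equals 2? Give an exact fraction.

obs 1: x=6 → posterior Gamma(13, 8)
obs 2: x=3 → posterior Gamma(16, 9)
obs 3: x=1 → posterior Gamma(17, 10)
obs 4: x=1 → posterior Gamma(18, 11)
obs 5: x=1 → posterior Gamma(19, 12)
obs 6: x=1 → posterior Gamma(20, 13)
obs 7: x=4 → posterior Gamma(24, 14)

12856798801670963747004350464/50502336588084697723388671875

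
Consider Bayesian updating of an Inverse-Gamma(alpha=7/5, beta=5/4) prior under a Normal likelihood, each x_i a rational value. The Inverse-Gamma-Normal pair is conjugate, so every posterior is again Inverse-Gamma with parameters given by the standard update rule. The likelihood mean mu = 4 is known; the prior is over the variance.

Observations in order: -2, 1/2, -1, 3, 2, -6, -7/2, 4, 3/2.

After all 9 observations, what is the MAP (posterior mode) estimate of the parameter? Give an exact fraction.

4865/276

obs 1: x=-2 → posterior Inverse-Gamma(19/10, 77/4)
obs 2: x=1/2 → posterior Inverse-Gamma(12/5, 203/8)
obs 3: x=-1 → posterior Inverse-Gamma(29/10, 303/8)
obs 4: x=3 → posterior Inverse-Gamma(17/5, 307/8)
obs 5: x=2 → posterior Inverse-Gamma(39/10, 323/8)
obs 6: x=-6 → posterior Inverse-Gamma(22/5, 723/8)
obs 7: x=-7/2 → posterior Inverse-Gamma(49/10, 237/2)
obs 8: x=4 → posterior Inverse-Gamma(27/5, 237/2)
obs 9: x=3/2 → posterior Inverse-Gamma(59/10, 973/8)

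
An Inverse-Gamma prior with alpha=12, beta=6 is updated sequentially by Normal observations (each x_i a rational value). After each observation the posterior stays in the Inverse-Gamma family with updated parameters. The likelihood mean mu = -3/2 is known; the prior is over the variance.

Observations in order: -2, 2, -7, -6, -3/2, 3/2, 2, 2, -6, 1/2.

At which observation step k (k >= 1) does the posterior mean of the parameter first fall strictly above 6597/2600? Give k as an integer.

obs 1: x=-2 → posterior Inverse-Gamma(25/2, 49/8)
obs 2: x=2 → posterior Inverse-Gamma(13, 49/4)
obs 3: x=-7 → posterior Inverse-Gamma(27/2, 219/8)
obs 4: x=-6 → posterior Inverse-Gamma(14, 75/2)
obs 5: x=-3/2 → posterior Inverse-Gamma(29/2, 75/2)
obs 6: x=3/2 → posterior Inverse-Gamma(15, 42)
obs 7: x=2 → posterior Inverse-Gamma(31/2, 385/8)
obs 8: x=2 → posterior Inverse-Gamma(16, 217/4)
obs 9: x=-6 → posterior Inverse-Gamma(33/2, 515/8)
obs 10: x=1/2 → posterior Inverse-Gamma(17, 531/8)

k = 4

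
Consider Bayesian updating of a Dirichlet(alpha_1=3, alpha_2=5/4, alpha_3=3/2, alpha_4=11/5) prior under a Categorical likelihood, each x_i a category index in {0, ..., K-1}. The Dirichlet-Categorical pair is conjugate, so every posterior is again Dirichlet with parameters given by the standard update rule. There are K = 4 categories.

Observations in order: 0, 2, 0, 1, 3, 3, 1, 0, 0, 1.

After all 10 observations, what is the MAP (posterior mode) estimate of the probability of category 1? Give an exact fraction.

65/279

obs 1: x=0 → posterior Dirichlet(4, 5/4, 3/2, 11/5)
obs 2: x=2 → posterior Dirichlet(4, 5/4, 5/2, 11/5)
obs 3: x=0 → posterior Dirichlet(5, 5/4, 5/2, 11/5)
obs 4: x=1 → posterior Dirichlet(5, 9/4, 5/2, 11/5)
obs 5: x=3 → posterior Dirichlet(5, 9/4, 5/2, 16/5)
obs 6: x=3 → posterior Dirichlet(5, 9/4, 5/2, 21/5)
obs 7: x=1 → posterior Dirichlet(5, 13/4, 5/2, 21/5)
obs 8: x=0 → posterior Dirichlet(6, 13/4, 5/2, 21/5)
obs 9: x=0 → posterior Dirichlet(7, 13/4, 5/2, 21/5)
obs 10: x=1 → posterior Dirichlet(7, 17/4, 5/2, 21/5)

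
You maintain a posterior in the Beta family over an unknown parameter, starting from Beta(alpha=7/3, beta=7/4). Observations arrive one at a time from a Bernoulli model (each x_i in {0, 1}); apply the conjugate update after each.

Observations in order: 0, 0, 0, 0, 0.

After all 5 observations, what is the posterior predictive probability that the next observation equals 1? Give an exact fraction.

obs 1: x=0 → posterior Beta(7/3, 11/4)
obs 2: x=0 → posterior Beta(7/3, 15/4)
obs 3: x=0 → posterior Beta(7/3, 19/4)
obs 4: x=0 → posterior Beta(7/3, 23/4)
obs 5: x=0 → posterior Beta(7/3, 27/4)

28/109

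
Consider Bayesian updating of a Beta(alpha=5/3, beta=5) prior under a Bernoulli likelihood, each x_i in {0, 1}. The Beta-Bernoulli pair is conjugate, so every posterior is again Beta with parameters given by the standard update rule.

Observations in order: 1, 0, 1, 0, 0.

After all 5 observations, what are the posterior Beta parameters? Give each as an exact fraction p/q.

obs 1: x=1 → posterior Beta(8/3, 5)
obs 2: x=0 → posterior Beta(8/3, 6)
obs 3: x=1 → posterior Beta(11/3, 6)
obs 4: x=0 → posterior Beta(11/3, 7)
obs 5: x=0 → posterior Beta(11/3, 8)

alpha=11/3, beta=8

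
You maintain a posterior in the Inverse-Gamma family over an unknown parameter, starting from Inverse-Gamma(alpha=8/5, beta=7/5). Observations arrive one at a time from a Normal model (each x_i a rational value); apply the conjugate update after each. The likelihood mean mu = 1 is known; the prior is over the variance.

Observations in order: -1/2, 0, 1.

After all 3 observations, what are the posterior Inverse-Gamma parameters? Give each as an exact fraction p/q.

alpha=31/10, beta=121/40

obs 1: x=-1/2 → posterior Inverse-Gamma(21/10, 101/40)
obs 2: x=0 → posterior Inverse-Gamma(13/5, 121/40)
obs 3: x=1 → posterior Inverse-Gamma(31/10, 121/40)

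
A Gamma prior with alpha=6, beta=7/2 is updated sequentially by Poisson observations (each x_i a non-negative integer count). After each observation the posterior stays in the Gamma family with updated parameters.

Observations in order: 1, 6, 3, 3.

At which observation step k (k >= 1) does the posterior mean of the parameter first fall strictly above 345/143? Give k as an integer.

obs 1: x=1 → posterior Gamma(7, 9/2)
obs 2: x=6 → posterior Gamma(13, 11/2)
obs 3: x=3 → posterior Gamma(16, 13/2)
obs 4: x=3 → posterior Gamma(19, 15/2)

k = 3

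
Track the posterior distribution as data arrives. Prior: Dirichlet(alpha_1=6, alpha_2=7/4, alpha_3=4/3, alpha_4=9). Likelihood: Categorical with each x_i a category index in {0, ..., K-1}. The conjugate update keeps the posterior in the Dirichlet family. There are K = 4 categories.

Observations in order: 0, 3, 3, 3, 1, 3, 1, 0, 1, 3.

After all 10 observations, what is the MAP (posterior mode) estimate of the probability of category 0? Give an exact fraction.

84/289

obs 1: x=0 → posterior Dirichlet(7, 7/4, 4/3, 9)
obs 2: x=3 → posterior Dirichlet(7, 7/4, 4/3, 10)
obs 3: x=3 → posterior Dirichlet(7, 7/4, 4/3, 11)
obs 4: x=3 → posterior Dirichlet(7, 7/4, 4/3, 12)
obs 5: x=1 → posterior Dirichlet(7, 11/4, 4/3, 12)
obs 6: x=3 → posterior Dirichlet(7, 11/4, 4/3, 13)
obs 7: x=1 → posterior Dirichlet(7, 15/4, 4/3, 13)
obs 8: x=0 → posterior Dirichlet(8, 15/4, 4/3, 13)
obs 9: x=1 → posterior Dirichlet(8, 19/4, 4/3, 13)
obs 10: x=3 → posterior Dirichlet(8, 19/4, 4/3, 14)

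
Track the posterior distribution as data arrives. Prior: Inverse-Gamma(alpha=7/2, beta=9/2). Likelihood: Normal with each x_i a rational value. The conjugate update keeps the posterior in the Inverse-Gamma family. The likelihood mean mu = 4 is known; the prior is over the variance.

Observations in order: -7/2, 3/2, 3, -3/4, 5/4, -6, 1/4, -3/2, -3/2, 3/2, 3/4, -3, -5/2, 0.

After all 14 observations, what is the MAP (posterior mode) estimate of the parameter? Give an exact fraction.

obs 1: x=-7/2 → posterior Inverse-Gamma(4, 261/8)
obs 2: x=3/2 → posterior Inverse-Gamma(9/2, 143/4)
obs 3: x=3 → posterior Inverse-Gamma(5, 145/4)
obs 4: x=-3/4 → posterior Inverse-Gamma(11/2, 1521/32)
obs 5: x=5/4 → posterior Inverse-Gamma(6, 821/16)
obs 6: x=-6 → posterior Inverse-Gamma(13/2, 1621/16)
obs 7: x=1/4 → posterior Inverse-Gamma(7, 3467/32)
obs 8: x=-3/2 → posterior Inverse-Gamma(15/2, 3951/32)
obs 9: x=-3/2 → posterior Inverse-Gamma(8, 4435/32)
obs 10: x=3/2 → posterior Inverse-Gamma(17/2, 4535/32)
obs 11: x=3/4 → posterior Inverse-Gamma(9, 147)
obs 12: x=-3 → posterior Inverse-Gamma(19/2, 343/2)
obs 13: x=-5/2 → posterior Inverse-Gamma(10, 1541/8)
obs 14: x=0 → posterior Inverse-Gamma(21/2, 1605/8)

1605/92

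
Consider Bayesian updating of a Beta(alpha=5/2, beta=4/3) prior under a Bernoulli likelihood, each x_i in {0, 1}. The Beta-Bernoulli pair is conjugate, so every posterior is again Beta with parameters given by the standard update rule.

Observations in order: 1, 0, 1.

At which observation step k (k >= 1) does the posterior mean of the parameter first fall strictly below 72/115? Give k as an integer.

obs 1: x=1 → posterior Beta(7/2, 4/3)
obs 2: x=0 → posterior Beta(7/2, 7/3)
obs 3: x=1 → posterior Beta(9/2, 7/3)

k = 2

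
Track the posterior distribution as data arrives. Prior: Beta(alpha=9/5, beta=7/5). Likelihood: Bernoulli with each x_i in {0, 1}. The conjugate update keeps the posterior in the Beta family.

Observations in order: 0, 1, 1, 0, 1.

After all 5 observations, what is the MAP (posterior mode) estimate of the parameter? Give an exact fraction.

19/31

obs 1: x=0 → posterior Beta(9/5, 12/5)
obs 2: x=1 → posterior Beta(14/5, 12/5)
obs 3: x=1 → posterior Beta(19/5, 12/5)
obs 4: x=0 → posterior Beta(19/5, 17/5)
obs 5: x=1 → posterior Beta(24/5, 17/5)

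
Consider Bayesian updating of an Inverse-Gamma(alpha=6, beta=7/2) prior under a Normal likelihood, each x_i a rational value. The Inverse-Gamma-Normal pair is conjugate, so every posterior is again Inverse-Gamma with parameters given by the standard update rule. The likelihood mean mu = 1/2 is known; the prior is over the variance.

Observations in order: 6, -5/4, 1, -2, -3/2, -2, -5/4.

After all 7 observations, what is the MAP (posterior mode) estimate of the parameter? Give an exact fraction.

481/168

obs 1: x=6 → posterior Inverse-Gamma(13/2, 149/8)
obs 2: x=-5/4 → posterior Inverse-Gamma(7, 645/32)
obs 3: x=1 → posterior Inverse-Gamma(15/2, 649/32)
obs 4: x=-2 → posterior Inverse-Gamma(8, 749/32)
obs 5: x=-3/2 → posterior Inverse-Gamma(17/2, 813/32)
obs 6: x=-2 → posterior Inverse-Gamma(9, 913/32)
obs 7: x=-5/4 → posterior Inverse-Gamma(19/2, 481/16)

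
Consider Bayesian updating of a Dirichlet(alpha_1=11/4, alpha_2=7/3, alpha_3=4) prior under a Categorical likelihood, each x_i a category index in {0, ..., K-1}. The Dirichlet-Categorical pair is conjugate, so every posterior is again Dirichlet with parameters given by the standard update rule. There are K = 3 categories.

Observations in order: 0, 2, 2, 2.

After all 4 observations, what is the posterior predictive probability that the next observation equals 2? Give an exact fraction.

obs 1: x=0 → posterior Dirichlet(15/4, 7/3, 4)
obs 2: x=2 → posterior Dirichlet(15/4, 7/3, 5)
obs 3: x=2 → posterior Dirichlet(15/4, 7/3, 6)
obs 4: x=2 → posterior Dirichlet(15/4, 7/3, 7)

84/157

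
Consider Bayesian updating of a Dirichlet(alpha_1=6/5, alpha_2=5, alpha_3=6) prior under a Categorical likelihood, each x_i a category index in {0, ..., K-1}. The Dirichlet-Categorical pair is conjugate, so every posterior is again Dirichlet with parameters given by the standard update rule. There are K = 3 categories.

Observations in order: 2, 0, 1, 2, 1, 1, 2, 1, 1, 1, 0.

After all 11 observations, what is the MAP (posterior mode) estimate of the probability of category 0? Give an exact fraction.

obs 1: x=2 → posterior Dirichlet(6/5, 5, 7)
obs 2: x=0 → posterior Dirichlet(11/5, 5, 7)
obs 3: x=1 → posterior Dirichlet(11/5, 6, 7)
obs 4: x=2 → posterior Dirichlet(11/5, 6, 8)
obs 5: x=1 → posterior Dirichlet(11/5, 7, 8)
obs 6: x=1 → posterior Dirichlet(11/5, 8, 8)
obs 7: x=2 → posterior Dirichlet(11/5, 8, 9)
obs 8: x=1 → posterior Dirichlet(11/5, 9, 9)
obs 9: x=1 → posterior Dirichlet(11/5, 10, 9)
obs 10: x=1 → posterior Dirichlet(11/5, 11, 9)
obs 11: x=0 → posterior Dirichlet(16/5, 11, 9)

11/101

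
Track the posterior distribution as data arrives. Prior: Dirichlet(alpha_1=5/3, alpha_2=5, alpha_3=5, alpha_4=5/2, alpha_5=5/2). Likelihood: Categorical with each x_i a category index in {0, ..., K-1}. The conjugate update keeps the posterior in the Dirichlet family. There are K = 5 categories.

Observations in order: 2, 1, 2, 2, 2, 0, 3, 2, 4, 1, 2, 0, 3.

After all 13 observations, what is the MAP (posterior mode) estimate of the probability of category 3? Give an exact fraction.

obs 1: x=2 → posterior Dirichlet(5/3, 5, 6, 5/2, 5/2)
obs 2: x=1 → posterior Dirichlet(5/3, 6, 6, 5/2, 5/2)
obs 3: x=2 → posterior Dirichlet(5/3, 6, 7, 5/2, 5/2)
obs 4: x=2 → posterior Dirichlet(5/3, 6, 8, 5/2, 5/2)
obs 5: x=2 → posterior Dirichlet(5/3, 6, 9, 5/2, 5/2)
obs 6: x=0 → posterior Dirichlet(8/3, 6, 9, 5/2, 5/2)
obs 7: x=3 → posterior Dirichlet(8/3, 6, 9, 7/2, 5/2)
obs 8: x=2 → posterior Dirichlet(8/3, 6, 10, 7/2, 5/2)
obs 9: x=4 → posterior Dirichlet(8/3, 6, 10, 7/2, 7/2)
obs 10: x=1 → posterior Dirichlet(8/3, 7, 10, 7/2, 7/2)
obs 11: x=2 → posterior Dirichlet(8/3, 7, 11, 7/2, 7/2)
obs 12: x=0 → posterior Dirichlet(11/3, 7, 11, 7/2, 7/2)
obs 13: x=3 → posterior Dirichlet(11/3, 7, 11, 9/2, 7/2)

21/148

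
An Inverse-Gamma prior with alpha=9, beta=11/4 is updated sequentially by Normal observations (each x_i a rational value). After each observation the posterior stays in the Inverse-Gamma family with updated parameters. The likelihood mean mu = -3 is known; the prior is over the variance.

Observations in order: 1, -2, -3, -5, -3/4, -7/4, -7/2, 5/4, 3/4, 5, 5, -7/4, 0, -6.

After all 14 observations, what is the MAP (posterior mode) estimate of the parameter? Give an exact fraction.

3409/544

obs 1: x=1 → posterior Inverse-Gamma(19/2, 43/4)
obs 2: x=-2 → posterior Inverse-Gamma(10, 45/4)
obs 3: x=-3 → posterior Inverse-Gamma(21/2, 45/4)
obs 4: x=-5 → posterior Inverse-Gamma(11, 53/4)
obs 5: x=-3/4 → posterior Inverse-Gamma(23/2, 505/32)
obs 6: x=-7/4 → posterior Inverse-Gamma(12, 265/16)
obs 7: x=-7/2 → posterior Inverse-Gamma(25/2, 267/16)
obs 8: x=5/4 → posterior Inverse-Gamma(13, 823/32)
obs 9: x=3/4 → posterior Inverse-Gamma(27/2, 131/4)
obs 10: x=5 → posterior Inverse-Gamma(14, 259/4)
obs 11: x=5 → posterior Inverse-Gamma(29/2, 387/4)
obs 12: x=-7/4 → posterior Inverse-Gamma(15, 3121/32)
obs 13: x=0 → posterior Inverse-Gamma(31/2, 3265/32)
obs 14: x=-6 → posterior Inverse-Gamma(16, 3409/32)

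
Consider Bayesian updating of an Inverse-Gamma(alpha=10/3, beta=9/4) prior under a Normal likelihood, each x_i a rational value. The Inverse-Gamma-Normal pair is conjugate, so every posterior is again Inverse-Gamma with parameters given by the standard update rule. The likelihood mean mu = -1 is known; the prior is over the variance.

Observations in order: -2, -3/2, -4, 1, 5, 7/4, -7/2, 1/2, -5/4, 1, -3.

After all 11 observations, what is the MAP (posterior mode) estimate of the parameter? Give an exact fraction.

1893/472

obs 1: x=-2 → posterior Inverse-Gamma(23/6, 11/4)
obs 2: x=-3/2 → posterior Inverse-Gamma(13/3, 23/8)
obs 3: x=-4 → posterior Inverse-Gamma(29/6, 59/8)
obs 4: x=1 → posterior Inverse-Gamma(16/3, 75/8)
obs 5: x=5 → posterior Inverse-Gamma(35/6, 219/8)
obs 6: x=7/4 → posterior Inverse-Gamma(19/3, 997/32)
obs 7: x=-7/2 → posterior Inverse-Gamma(41/6, 1097/32)
obs 8: x=1/2 → posterior Inverse-Gamma(22/3, 1133/32)
obs 9: x=-5/4 → posterior Inverse-Gamma(47/6, 567/16)
obs 10: x=1 → posterior Inverse-Gamma(25/3, 599/16)
obs 11: x=-3 → posterior Inverse-Gamma(53/6, 631/16)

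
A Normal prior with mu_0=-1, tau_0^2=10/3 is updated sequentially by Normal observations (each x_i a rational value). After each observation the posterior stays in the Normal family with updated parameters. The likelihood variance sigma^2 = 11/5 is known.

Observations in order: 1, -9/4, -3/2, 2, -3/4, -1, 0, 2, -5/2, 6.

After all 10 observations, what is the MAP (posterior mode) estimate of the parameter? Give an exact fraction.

obs 1: x=1 → posterior Normal(17/83, 110/83)
obs 2: x=-9/4 → posterior Normal(-191/266, 110/133)
obs 3: x=-3/2 → posterior Normal(-341/366, 110/183)
obs 4: x=2 → posterior Normal(-141/466, 110/233)
obs 5: x=-3/4 → posterior Normal(-108/283, 110/283)
obs 6: x=-1 → posterior Normal(-158/333, 110/333)
obs 7: x=0 → posterior Normal(-158/383, 110/383)
obs 8: x=2 → posterior Normal(-58/433, 110/433)
obs 9: x=-5/2 → posterior Normal(-61/161, 110/483)
obs 10: x=6 → posterior Normal(9/41, 110/533)

9/41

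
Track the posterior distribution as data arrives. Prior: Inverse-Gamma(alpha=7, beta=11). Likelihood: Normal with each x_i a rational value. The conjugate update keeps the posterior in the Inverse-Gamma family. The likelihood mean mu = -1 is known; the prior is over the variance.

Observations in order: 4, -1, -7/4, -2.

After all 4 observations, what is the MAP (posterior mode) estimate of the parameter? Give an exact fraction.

obs 1: x=4 → posterior Inverse-Gamma(15/2, 47/2)
obs 2: x=-1 → posterior Inverse-Gamma(8, 47/2)
obs 3: x=-7/4 → posterior Inverse-Gamma(17/2, 761/32)
obs 4: x=-2 → posterior Inverse-Gamma(9, 777/32)

777/320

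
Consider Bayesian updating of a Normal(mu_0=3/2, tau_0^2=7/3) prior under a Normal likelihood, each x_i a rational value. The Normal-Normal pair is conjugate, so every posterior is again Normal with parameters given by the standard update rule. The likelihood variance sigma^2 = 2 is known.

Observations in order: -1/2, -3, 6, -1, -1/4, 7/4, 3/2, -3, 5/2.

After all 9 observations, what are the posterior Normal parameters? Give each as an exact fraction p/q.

mu_0=37/69, tau_0^2=14/69

obs 1: x=-1/2 → posterior Normal(11/26, 14/13)
obs 2: x=-3 → posterior Normal(-31/40, 7/10)
obs 3: x=6 → posterior Normal(53/54, 14/27)
obs 4: x=-1 → posterior Normal(39/68, 7/17)
obs 5: x=-1/4 → posterior Normal(71/164, 14/41)
obs 6: x=7/4 → posterior Normal(5/8, 7/24)
obs 7: x=3/2 → posterior Normal(81/110, 14/55)
obs 8: x=-3 → posterior Normal(39/124, 7/31)
obs 9: x=5/2 → posterior Normal(37/69, 14/69)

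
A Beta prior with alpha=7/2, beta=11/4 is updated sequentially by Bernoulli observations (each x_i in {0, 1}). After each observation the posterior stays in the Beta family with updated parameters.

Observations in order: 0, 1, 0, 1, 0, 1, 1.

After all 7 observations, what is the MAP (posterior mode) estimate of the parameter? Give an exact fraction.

26/45

obs 1: x=0 → posterior Beta(7/2, 15/4)
obs 2: x=1 → posterior Beta(9/2, 15/4)
obs 3: x=0 → posterior Beta(9/2, 19/4)
obs 4: x=1 → posterior Beta(11/2, 19/4)
obs 5: x=0 → posterior Beta(11/2, 23/4)
obs 6: x=1 → posterior Beta(13/2, 23/4)
obs 7: x=1 → posterior Beta(15/2, 23/4)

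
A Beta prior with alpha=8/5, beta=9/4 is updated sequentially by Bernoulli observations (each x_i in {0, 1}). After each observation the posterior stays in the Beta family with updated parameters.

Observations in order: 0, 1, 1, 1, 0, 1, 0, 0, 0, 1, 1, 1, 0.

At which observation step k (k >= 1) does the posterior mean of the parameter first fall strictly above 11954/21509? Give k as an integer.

obs 1: x=0 → posterior Beta(8/5, 13/4)
obs 2: x=1 → posterior Beta(13/5, 13/4)
obs 3: x=1 → posterior Beta(18/5, 13/4)
obs 4: x=1 → posterior Beta(23/5, 13/4)
obs 5: x=0 → posterior Beta(23/5, 17/4)
obs 6: x=1 → posterior Beta(28/5, 17/4)
obs 7: x=0 → posterior Beta(28/5, 21/4)
obs 8: x=0 → posterior Beta(28/5, 25/4)
obs 9: x=0 → posterior Beta(28/5, 29/4)
obs 10: x=1 → posterior Beta(33/5, 29/4)
obs 11: x=1 → posterior Beta(38/5, 29/4)
obs 12: x=1 → posterior Beta(43/5, 29/4)
obs 13: x=0 → posterior Beta(43/5, 33/4)

k = 4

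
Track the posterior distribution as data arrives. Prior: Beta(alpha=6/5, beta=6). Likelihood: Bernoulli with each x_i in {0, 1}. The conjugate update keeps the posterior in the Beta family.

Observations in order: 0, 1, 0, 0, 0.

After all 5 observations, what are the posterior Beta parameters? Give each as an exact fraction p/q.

obs 1: x=0 → posterior Beta(6/5, 7)
obs 2: x=1 → posterior Beta(11/5, 7)
obs 3: x=0 → posterior Beta(11/5, 8)
obs 4: x=0 → posterior Beta(11/5, 9)
obs 5: x=0 → posterior Beta(11/5, 10)

alpha=11/5, beta=10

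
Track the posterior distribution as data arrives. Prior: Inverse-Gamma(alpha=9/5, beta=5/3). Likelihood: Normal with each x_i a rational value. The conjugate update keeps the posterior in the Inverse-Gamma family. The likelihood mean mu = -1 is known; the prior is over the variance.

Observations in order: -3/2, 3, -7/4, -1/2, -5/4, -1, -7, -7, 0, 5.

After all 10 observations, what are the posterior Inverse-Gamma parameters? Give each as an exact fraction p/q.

alpha=34/5, beta=3107/48

obs 1: x=-3/2 → posterior Inverse-Gamma(23/10, 43/24)
obs 2: x=3 → posterior Inverse-Gamma(14/5, 235/24)
obs 3: x=-7/4 → posterior Inverse-Gamma(33/10, 967/96)
obs 4: x=-1/2 → posterior Inverse-Gamma(19/5, 979/96)
obs 5: x=-5/4 → posterior Inverse-Gamma(43/10, 491/48)
obs 6: x=-1 → posterior Inverse-Gamma(24/5, 491/48)
obs 7: x=-7 → posterior Inverse-Gamma(53/10, 1355/48)
obs 8: x=-7 → posterior Inverse-Gamma(29/5, 2219/48)
obs 9: x=0 → posterior Inverse-Gamma(63/10, 2243/48)
obs 10: x=5 → posterior Inverse-Gamma(34/5, 3107/48)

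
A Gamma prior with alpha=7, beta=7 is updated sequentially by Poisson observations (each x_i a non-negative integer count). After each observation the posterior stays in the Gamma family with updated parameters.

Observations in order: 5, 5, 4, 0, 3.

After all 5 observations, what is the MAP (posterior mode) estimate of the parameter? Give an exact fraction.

obs 1: x=5 → posterior Gamma(12, 8)
obs 2: x=5 → posterior Gamma(17, 9)
obs 3: x=4 → posterior Gamma(21, 10)
obs 4: x=0 → posterior Gamma(21, 11)
obs 5: x=3 → posterior Gamma(24, 12)

23/12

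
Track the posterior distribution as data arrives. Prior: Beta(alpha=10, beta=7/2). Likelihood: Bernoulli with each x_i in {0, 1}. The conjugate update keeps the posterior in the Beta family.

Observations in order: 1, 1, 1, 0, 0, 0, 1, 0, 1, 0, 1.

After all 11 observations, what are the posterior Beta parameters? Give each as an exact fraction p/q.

obs 1: x=1 → posterior Beta(11, 7/2)
obs 2: x=1 → posterior Beta(12, 7/2)
obs 3: x=1 → posterior Beta(13, 7/2)
obs 4: x=0 → posterior Beta(13, 9/2)
obs 5: x=0 → posterior Beta(13, 11/2)
obs 6: x=0 → posterior Beta(13, 13/2)
obs 7: x=1 → posterior Beta(14, 13/2)
obs 8: x=0 → posterior Beta(14, 15/2)
obs 9: x=1 → posterior Beta(15, 15/2)
obs 10: x=0 → posterior Beta(15, 17/2)
obs 11: x=1 → posterior Beta(16, 17/2)

alpha=16, beta=17/2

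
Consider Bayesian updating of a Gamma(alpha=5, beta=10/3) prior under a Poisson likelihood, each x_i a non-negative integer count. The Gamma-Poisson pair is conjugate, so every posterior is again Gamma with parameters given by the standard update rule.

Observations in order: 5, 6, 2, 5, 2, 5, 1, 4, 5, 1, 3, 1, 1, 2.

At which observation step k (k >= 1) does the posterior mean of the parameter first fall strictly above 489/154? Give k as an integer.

k = 6

obs 1: x=5 → posterior Gamma(10, 13/3)
obs 2: x=6 → posterior Gamma(16, 16/3)
obs 3: x=2 → posterior Gamma(18, 19/3)
obs 4: x=5 → posterior Gamma(23, 22/3)
obs 5: x=2 → posterior Gamma(25, 25/3)
obs 6: x=5 → posterior Gamma(30, 28/3)
obs 7: x=1 → posterior Gamma(31, 31/3)
obs 8: x=4 → posterior Gamma(35, 34/3)
obs 9: x=5 → posterior Gamma(40, 37/3)
obs 10: x=1 → posterior Gamma(41, 40/3)
obs 11: x=3 → posterior Gamma(44, 43/3)
obs 12: x=1 → posterior Gamma(45, 46/3)
obs 13: x=1 → posterior Gamma(46, 49/3)
obs 14: x=2 → posterior Gamma(48, 52/3)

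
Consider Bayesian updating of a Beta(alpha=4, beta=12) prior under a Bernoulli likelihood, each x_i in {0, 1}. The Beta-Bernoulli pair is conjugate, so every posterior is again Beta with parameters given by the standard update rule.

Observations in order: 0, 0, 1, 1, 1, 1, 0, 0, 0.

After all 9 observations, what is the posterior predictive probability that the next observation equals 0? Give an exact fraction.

obs 1: x=0 → posterior Beta(4, 13)
obs 2: x=0 → posterior Beta(4, 14)
obs 3: x=1 → posterior Beta(5, 14)
obs 4: x=1 → posterior Beta(6, 14)
obs 5: x=1 → posterior Beta(7, 14)
obs 6: x=1 → posterior Beta(8, 14)
obs 7: x=0 → posterior Beta(8, 15)
obs 8: x=0 → posterior Beta(8, 16)
obs 9: x=0 → posterior Beta(8, 17)

17/25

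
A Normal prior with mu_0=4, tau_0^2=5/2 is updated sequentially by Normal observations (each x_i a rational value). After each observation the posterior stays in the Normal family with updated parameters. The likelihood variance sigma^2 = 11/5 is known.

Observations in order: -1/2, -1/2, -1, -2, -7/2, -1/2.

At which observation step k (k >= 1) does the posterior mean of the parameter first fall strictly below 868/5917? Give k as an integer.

k = 4

obs 1: x=-1/2 → posterior Normal(151/94, 55/47)
obs 2: x=-1/2 → posterior Normal(7/8, 55/72)
obs 3: x=-1 → posterior Normal(38/97, 55/97)
obs 4: x=-2 → posterior Normal(-6/61, 55/122)
obs 5: x=-7/2 → posterior Normal(-199/294, 55/147)
obs 6: x=-1/2 → posterior Normal(-28/43, 55/172)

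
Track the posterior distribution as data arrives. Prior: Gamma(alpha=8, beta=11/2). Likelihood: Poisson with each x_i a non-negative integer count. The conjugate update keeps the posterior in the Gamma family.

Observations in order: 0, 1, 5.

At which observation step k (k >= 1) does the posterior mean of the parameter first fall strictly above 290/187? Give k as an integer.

k = 3

obs 1: x=0 → posterior Gamma(8, 13/2)
obs 2: x=1 → posterior Gamma(9, 15/2)
obs 3: x=5 → posterior Gamma(14, 17/2)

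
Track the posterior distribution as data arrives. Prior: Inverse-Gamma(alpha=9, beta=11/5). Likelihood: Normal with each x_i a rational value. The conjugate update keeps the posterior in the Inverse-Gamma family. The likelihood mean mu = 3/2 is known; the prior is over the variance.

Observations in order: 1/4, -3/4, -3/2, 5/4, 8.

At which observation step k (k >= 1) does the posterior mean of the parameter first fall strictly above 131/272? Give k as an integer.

k = 2

obs 1: x=1/4 → posterior Inverse-Gamma(19/2, 477/160)
obs 2: x=-3/4 → posterior Inverse-Gamma(10, 441/80)
obs 3: x=-3/2 → posterior Inverse-Gamma(21/2, 801/80)
obs 4: x=5/4 → posterior Inverse-Gamma(11, 1607/160)
obs 5: x=8 → posterior Inverse-Gamma(23/2, 4987/160)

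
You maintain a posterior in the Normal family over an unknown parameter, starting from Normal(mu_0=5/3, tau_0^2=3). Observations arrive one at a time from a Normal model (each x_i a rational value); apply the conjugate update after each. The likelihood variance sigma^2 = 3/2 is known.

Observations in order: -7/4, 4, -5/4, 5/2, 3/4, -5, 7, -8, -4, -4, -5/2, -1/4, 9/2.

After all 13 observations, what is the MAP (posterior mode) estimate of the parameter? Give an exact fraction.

obs 1: x=-7/4 → posterior Normal(-11/18, 1)
obs 2: x=4 → posterior Normal(37/30, 3/5)
obs 3: x=-5/4 → posterior Normal(11/21, 3/7)
obs 4: x=5/2 → posterior Normal(26/27, 1/3)
obs 5: x=3/4 → posterior Normal(61/66, 3/11)
obs 6: x=-5 → posterior Normal(1/78, 3/13)
obs 7: x=7 → posterior Normal(17/18, 1/5)
obs 8: x=-8 → posterior Normal(-11/102, 3/17)
obs 9: x=-4 → posterior Normal(-59/114, 3/19)
obs 10: x=-4 → posterior Normal(-107/126, 1/7)
obs 11: x=-5/2 → posterior Normal(-137/138, 3/23)
obs 12: x=-1/4 → posterior Normal(-14/15, 3/25)
obs 13: x=9/2 → posterior Normal(-43/81, 1/9)

-43/81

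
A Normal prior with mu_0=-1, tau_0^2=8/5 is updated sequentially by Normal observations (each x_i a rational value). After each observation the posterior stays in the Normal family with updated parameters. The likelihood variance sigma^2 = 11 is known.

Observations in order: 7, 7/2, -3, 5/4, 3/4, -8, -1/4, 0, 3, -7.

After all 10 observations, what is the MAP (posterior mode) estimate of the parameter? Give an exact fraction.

obs 1: x=7 → posterior Normal(1/63, 88/63)
obs 2: x=7/2 → posterior Normal(29/71, 88/71)
obs 3: x=-3 → posterior Normal(5/79, 88/79)
obs 4: x=5/4 → posterior Normal(5/29, 88/87)
obs 5: x=3/4 → posterior Normal(21/95, 88/95)
obs 6: x=-8 → posterior Normal(-43/103, 88/103)
obs 7: x=-1/4 → posterior Normal(-15/37, 88/111)
obs 8: x=0 → posterior Normal(-45/119, 88/119)
obs 9: x=3 → posterior Normal(-21/127, 88/127)
obs 10: x=-7 → posterior Normal(-77/135, 88/135)

-77/135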